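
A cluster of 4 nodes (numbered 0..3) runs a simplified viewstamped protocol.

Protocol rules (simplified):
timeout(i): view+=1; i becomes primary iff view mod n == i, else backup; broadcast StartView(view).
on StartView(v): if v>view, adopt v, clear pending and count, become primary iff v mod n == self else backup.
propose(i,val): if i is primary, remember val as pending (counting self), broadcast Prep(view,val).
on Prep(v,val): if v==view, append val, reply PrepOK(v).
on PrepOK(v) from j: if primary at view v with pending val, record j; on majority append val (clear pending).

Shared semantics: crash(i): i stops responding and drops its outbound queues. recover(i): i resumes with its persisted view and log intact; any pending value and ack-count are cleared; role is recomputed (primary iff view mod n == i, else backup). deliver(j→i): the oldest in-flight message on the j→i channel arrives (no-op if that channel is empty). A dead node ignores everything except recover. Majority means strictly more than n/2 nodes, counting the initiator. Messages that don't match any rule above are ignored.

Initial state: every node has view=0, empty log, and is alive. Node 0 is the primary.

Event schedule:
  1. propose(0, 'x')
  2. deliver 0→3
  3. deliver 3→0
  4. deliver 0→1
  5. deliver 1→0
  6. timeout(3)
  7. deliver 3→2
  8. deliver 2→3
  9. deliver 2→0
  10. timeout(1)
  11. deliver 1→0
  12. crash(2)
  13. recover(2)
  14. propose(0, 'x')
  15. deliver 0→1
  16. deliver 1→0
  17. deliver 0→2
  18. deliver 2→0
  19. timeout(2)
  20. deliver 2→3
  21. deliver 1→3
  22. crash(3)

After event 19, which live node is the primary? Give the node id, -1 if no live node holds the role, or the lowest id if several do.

1

e1 propose(0,'x'): ·
e2 deliver 0→3: 3[back,v=0,x]
e3 deliver 3→0: ·
e4 deliver 0→1: 1[back,v=0,x]
e5 deliver 1→0: 0[prim,v=0,x]
e6 timeout(3): 3[back,v=1,x]
e7 deliver 3→2: 2[back,v=1,-]
e8 deliver 2→3: ·
e9 deliver 2→0: ·
e10 timeout(1): 1[prim,v=1,x]
e11 deliver 1→0: 0[back,v=1,x]
e12 crash(2): 2[✗back,v=1,-]
e13 recover(2): 2[back,v=1,-]
e14 propose(0,'x'): ·
e15 deliver 0→1: ·
e16 deliver 1→0: ·
e17 deliver 0→2: ·
e18 deliver 2→0: ·
e19 timeout(2): 2[prim,v=2,-]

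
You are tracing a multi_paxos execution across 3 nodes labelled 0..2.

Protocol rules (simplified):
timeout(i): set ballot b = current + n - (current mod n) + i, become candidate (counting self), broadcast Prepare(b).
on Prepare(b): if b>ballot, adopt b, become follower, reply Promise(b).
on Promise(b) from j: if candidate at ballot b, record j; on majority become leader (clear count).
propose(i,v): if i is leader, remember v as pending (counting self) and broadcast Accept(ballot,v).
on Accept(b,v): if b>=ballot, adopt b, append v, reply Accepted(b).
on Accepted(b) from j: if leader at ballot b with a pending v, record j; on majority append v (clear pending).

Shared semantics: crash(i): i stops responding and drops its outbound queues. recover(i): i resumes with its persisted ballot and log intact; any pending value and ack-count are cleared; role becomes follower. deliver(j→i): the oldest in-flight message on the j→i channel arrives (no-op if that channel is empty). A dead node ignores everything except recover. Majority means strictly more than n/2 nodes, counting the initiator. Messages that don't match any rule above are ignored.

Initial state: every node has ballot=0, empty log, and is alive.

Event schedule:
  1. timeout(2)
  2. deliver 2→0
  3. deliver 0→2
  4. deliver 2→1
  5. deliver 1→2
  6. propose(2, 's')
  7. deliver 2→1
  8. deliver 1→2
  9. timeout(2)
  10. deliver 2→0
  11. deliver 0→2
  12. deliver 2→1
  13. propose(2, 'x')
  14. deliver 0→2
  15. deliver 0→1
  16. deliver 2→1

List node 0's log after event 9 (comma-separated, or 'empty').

empty

e1 timeout(2): 2[cand,b=5,-]
e2 deliver 2→0: 0[foll,b=5,-]
e3 deliver 0→2: 2[lead,b=5,-]
e4 deliver 2→1: 1[foll,b=5,-]
e5 deliver 1→2: ·
e6 propose(2,'s'): ·
e7 deliver 2→1: 1[foll,b=5,s]
e8 deliver 1→2: 2[lead,b=5,s]
e9 timeout(2): 2[cand,b=8,s]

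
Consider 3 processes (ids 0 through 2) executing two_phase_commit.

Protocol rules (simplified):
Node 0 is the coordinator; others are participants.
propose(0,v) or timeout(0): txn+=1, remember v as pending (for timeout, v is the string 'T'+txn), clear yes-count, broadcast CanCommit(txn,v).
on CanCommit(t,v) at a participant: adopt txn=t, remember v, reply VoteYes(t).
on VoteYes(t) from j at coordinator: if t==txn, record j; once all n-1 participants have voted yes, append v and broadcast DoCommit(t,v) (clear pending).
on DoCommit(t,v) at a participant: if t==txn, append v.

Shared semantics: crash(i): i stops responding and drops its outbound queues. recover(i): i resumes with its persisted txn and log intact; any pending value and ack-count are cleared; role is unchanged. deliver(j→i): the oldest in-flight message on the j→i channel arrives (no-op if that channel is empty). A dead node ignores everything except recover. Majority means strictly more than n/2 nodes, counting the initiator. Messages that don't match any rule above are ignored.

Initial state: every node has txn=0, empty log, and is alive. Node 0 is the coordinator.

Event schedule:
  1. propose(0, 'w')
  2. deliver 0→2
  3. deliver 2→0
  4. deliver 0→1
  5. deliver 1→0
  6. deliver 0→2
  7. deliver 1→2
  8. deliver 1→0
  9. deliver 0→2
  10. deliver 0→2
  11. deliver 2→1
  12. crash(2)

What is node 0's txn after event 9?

1

step 1 propose(0,'w'): 0={coor,t=1,log=-}
step 2 deliver 0→2: 2={part,t=1,log=-}
step 3 deliver 2→0: —
step 4 deliver 0→1: 1={part,t=1,log=-}
step 5 deliver 1→0: 0={coor,t=1,log=w}
step 6 deliver 0→2: 2={part,t=1,log=w}
step 7 deliver 1→2: —
step 8 deliver 1→0: —
step 9 deliver 0→2: —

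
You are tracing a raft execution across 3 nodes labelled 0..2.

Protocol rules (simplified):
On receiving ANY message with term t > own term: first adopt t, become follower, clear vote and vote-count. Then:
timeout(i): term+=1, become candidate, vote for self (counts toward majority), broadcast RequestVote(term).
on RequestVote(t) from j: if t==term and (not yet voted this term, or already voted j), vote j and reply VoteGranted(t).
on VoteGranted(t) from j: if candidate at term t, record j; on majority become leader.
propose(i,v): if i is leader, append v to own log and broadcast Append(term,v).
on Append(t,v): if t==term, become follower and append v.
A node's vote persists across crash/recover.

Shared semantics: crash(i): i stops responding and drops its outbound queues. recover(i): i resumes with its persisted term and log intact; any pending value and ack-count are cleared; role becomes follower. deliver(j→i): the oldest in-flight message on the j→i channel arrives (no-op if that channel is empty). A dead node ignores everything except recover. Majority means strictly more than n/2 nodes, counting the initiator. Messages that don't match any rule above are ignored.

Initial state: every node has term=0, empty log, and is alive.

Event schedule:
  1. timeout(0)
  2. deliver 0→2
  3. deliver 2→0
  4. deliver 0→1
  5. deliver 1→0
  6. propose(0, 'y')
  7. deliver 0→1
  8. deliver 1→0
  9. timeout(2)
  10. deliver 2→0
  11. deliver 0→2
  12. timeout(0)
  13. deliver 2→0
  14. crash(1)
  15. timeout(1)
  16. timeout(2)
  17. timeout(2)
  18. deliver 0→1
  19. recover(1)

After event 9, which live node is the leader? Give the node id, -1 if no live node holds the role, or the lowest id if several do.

0

1. timeout(0):  <0:cand t1 ->
2. deliver 0→2:  <2:foll t1 ->
3. deliver 2→0:  <0:lead t1 ->
4. deliver 0→1:  <1:foll t1 ->
5. deliver 1→0:  nop
6. propose(0,'y'):  <0:lead t1 y>
7. deliver 0→1:  <1:foll t1 y>
8. deliver 1→0:  nop
9. timeout(2):  <2:cand t2 ->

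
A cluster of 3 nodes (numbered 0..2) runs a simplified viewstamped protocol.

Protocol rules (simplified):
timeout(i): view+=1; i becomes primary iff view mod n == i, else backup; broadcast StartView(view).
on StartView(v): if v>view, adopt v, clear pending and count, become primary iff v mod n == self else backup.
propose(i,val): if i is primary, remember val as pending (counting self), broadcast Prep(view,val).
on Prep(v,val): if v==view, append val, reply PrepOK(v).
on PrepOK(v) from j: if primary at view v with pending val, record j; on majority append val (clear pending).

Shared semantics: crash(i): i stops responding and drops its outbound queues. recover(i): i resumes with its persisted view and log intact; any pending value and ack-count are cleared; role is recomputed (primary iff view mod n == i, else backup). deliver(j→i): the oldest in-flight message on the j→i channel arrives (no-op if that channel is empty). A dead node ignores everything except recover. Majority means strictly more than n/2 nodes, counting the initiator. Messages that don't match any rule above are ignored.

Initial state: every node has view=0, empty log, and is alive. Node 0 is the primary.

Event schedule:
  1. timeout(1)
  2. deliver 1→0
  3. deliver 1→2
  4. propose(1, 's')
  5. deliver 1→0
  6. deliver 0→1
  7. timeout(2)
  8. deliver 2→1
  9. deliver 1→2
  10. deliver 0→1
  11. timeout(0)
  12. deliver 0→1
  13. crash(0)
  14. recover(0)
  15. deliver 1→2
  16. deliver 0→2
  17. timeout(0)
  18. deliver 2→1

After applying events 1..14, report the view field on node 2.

[1] timeout(1) → N1(prim v1 [-])
[2] deliver 1→0 → N0(back v1 [-])
[3] deliver 1→2 → N2(back v1 [-])
[4] propose(1,'s') → ∅
[5] deliver 1→0 → N0(back v1 [s])
[6] deliver 0→1 → N1(prim v1 [s])
[7] timeout(2) → N2(prim v2 [-])
[8] deliver 2→1 → N1(back v2 [s])
[9] deliver 1→2 → ∅
[10] deliver 0→1 → ∅
[11] timeout(0) → N0(back v2 [s])
[12] deliver 0→1 → ∅
[13] crash(0) → N0(✗back v2 [s])
[14] recover(0) → N0(back v2 [s])

2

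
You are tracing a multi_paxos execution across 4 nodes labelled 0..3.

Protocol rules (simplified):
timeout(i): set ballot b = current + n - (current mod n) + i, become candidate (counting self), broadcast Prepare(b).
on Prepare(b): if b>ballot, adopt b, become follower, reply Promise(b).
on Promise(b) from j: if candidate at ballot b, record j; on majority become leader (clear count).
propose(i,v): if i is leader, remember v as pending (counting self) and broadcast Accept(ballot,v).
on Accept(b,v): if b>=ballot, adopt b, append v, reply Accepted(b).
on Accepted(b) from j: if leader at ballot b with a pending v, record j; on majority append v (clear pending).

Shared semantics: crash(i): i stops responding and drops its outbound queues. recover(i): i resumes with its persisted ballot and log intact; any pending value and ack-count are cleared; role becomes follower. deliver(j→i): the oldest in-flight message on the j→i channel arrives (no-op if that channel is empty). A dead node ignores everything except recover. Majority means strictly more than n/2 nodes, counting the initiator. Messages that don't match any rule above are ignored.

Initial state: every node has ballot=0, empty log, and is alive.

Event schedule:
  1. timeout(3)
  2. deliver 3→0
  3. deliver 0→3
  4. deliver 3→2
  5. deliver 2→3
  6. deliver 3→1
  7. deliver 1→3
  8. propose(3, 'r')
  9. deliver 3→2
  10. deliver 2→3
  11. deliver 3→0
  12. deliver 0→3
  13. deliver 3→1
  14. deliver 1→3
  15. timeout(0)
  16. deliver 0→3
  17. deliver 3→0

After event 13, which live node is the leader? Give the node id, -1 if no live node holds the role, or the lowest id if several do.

1. timeout(3):  <3:cand b7 ->
2. deliver 3→0:  <0:foll b7 ->
3. deliver 0→3:  nop
4. deliver 3→2:  <2:foll b7 ->
5. deliver 2→3:  <3:lead b7 ->
6. deliver 3→1:  <1:foll b7 ->
7. deliver 1→3:  nop
8. propose(3,'r'):  nop
9. deliver 3→2:  <2:foll b7 r>
10. deliver 2→3:  nop
11. deliver 3→0:  <0:foll b7 r>
12. deliver 0→3:  <3:lead b7 r>
13. deliver 3→1:  <1:foll b7 r>

3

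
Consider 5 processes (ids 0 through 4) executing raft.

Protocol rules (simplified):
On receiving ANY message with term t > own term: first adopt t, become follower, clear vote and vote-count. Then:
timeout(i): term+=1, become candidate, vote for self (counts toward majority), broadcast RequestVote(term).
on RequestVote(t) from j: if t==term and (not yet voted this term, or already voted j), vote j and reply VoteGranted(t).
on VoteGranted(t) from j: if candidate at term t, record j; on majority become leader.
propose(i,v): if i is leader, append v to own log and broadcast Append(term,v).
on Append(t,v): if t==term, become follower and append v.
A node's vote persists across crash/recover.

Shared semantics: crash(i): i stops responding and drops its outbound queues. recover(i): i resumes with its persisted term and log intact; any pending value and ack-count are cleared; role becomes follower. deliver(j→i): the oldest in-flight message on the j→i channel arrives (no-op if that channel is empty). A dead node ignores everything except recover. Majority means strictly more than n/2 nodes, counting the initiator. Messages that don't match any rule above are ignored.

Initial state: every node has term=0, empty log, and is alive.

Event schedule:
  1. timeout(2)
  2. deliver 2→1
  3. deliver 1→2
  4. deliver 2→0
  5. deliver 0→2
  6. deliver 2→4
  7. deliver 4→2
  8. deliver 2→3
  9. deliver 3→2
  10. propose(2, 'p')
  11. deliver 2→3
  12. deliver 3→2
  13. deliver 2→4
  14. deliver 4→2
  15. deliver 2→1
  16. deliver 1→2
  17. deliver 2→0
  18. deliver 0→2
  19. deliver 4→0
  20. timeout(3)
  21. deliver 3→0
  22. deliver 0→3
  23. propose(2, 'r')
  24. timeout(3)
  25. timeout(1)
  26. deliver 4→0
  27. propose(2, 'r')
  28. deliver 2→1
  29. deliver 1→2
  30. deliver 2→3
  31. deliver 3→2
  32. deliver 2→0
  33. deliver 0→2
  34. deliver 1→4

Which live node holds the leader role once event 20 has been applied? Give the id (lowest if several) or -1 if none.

2

after 1 — timeout(2): n2:cand/t1/[-]
after 2 — deliver 2→1: n1:foll/t1/[-]
after 3 — deliver 1→2: ·
after 4 — deliver 2→0: n0:foll/t1/[-]
after 5 — deliver 0→2: n2:lead/t1/[-]
after 6 — deliver 2→4: n4:foll/t1/[-]
after 7 — deliver 4→2: ·
after 8 — deliver 2→3: n3:foll/t1/[-]
after 9 — deliver 3→2: ·
after 10 — propose(2,'p'): n2:lead/t1/[p]
after 11 — deliver 2→3: n3:foll/t1/[p]
after 12 — deliver 3→2: ·
after 13 — deliver 2→4: n4:foll/t1/[p]
after 14 — deliver 4→2: ·
after 15 — deliver 2→1: n1:foll/t1/[p]
after 16 — deliver 1→2: ·
after 17 — deliver 2→0: n0:foll/t1/[p]
after 18 — deliver 0→2: ·
after 19 — deliver 4→0: ·
after 20 — timeout(3): n3:cand/t2/[p]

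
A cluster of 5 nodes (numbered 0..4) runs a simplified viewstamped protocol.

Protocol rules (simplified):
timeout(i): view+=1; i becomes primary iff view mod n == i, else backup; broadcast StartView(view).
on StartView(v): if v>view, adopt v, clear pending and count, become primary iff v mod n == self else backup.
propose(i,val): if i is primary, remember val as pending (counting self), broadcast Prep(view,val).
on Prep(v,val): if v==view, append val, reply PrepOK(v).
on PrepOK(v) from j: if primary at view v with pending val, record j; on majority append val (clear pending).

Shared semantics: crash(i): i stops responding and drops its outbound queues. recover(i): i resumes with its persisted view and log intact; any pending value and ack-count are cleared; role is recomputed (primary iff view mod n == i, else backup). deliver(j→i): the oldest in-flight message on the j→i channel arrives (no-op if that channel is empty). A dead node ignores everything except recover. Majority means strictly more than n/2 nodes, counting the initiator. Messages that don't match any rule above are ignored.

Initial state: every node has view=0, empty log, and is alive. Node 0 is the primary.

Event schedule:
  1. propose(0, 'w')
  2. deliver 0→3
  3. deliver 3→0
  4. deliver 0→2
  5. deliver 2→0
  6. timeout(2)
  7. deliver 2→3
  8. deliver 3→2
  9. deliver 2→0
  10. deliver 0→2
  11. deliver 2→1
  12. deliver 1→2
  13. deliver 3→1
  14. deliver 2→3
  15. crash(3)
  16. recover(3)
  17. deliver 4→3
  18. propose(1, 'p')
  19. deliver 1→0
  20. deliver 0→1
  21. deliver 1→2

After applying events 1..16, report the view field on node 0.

1

after 1 — propose(0,'w'): ·
after 2 — deliver 0→3: n3:back/v0/[w]
after 3 — deliver 3→0: ·
after 4 — deliver 0→2: n2:back/v0/[w]
after 5 — deliver 2→0: n0:prim/v0/[w]
after 6 — timeout(2): n2:back/v1/[w]
after 7 — deliver 2→3: n3:back/v1/[w]
after 8 — deliver 3→2: ·
after 9 — deliver 2→0: n0:back/v1/[w]
after 10 — deliver 0→2: ·
after 11 — deliver 2→1: n1:prim/v1/[-]
after 12 — deliver 1→2: ·
after 13 — deliver 3→1: ·
after 14 — deliver 2→3: ·
after 15 — crash(3): n3:✗back/v1/[w]
after 16 — recover(3): n3:back/v1/[w]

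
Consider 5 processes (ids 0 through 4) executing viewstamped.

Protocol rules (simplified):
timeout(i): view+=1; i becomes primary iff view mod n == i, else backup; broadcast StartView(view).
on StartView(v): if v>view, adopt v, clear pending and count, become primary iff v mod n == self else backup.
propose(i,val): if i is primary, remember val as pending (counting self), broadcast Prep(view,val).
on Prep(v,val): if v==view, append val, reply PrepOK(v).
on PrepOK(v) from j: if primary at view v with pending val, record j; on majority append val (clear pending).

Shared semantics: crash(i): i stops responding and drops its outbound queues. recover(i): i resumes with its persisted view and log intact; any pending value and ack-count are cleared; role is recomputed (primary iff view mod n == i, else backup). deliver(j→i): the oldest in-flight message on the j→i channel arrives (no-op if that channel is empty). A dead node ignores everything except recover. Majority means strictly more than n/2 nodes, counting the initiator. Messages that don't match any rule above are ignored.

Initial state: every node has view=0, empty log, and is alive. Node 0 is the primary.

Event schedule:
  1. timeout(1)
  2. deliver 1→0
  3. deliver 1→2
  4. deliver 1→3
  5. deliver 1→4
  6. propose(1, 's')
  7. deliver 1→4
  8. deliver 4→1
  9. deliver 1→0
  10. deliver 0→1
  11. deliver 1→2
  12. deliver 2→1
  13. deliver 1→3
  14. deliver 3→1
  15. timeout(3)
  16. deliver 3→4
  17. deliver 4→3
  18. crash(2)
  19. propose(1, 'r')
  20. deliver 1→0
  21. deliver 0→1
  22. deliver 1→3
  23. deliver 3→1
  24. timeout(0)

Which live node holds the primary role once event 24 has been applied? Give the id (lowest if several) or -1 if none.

step 1 timeout(1): 1={prim,v=1,log=-}
step 2 deliver 1→0: 0={back,v=1,log=-}
step 3 deliver 1→2: 2={back,v=1,log=-}
step 4 deliver 1→3: 3={back,v=1,log=-}
step 5 deliver 1→4: 4={back,v=1,log=-}
step 6 propose(1,'s'): —
step 7 deliver 1→4: 4={back,v=1,log=s}
step 8 deliver 4→1: —
step 9 deliver 1→0: 0={back,v=1,log=s}
step 10 deliver 0→1: 1={prim,v=1,log=s}
step 11 deliver 1→2: 2={back,v=1,log=s}
step 12 deliver 2→1: —
step 13 deliver 1→3: 3={back,v=1,log=s}
step 14 deliver 3→1: —
step 15 timeout(3): 3={back,v=2,log=s}
step 16 deliver 3→4: 4={back,v=2,log=s}
step 17 deliver 4→3: —
step 18 crash(2): 2={✗back,v=1,log=s}
step 19 propose(1,'r'): —
step 20 deliver 1→0: 0={back,v=1,log=s,r}
step 21 deliver 0→1: —
step 22 deliver 1→3: —
step 23 deliver 3→1: 1={back,v=2,log=s}
step 24 timeout(0): 0={back,v=2,log=s,r}

-1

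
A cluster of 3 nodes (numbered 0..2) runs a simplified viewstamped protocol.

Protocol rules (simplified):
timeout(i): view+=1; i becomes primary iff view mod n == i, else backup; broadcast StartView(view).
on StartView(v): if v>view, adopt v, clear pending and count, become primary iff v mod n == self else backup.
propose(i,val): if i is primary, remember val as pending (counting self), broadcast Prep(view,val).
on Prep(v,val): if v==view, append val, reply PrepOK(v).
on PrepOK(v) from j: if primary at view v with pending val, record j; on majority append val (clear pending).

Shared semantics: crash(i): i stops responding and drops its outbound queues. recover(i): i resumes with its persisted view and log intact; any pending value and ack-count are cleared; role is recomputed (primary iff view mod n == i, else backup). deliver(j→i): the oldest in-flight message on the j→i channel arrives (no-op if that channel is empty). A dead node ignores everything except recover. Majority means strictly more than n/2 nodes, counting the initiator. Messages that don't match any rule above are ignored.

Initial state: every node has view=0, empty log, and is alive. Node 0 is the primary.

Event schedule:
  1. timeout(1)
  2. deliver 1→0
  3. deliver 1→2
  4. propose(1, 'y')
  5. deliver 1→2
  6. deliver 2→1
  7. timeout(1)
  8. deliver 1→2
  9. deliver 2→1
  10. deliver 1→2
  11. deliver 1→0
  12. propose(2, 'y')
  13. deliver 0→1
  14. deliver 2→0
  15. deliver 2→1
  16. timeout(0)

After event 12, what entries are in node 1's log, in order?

after 1 — timeout(1): n1:prim/v1/[-]
after 2 — deliver 1→0: n0:back/v1/[-]
after 3 — deliver 1→2: n2:back/v1/[-]
after 4 — propose(1,'y'): ·
after 5 — deliver 1→2: n2:back/v1/[y]
after 6 — deliver 2→1: n1:prim/v1/[y]
after 7 — timeout(1): n1:back/v2/[y]
after 8 — deliver 1→2: n2:prim/v2/[y]
after 9 — deliver 2→1: ·
after 10 — deliver 1→2: ·
after 11 — deliver 1→0: n0:back/v1/[y]
after 12 — propose(2,'y'): ·

y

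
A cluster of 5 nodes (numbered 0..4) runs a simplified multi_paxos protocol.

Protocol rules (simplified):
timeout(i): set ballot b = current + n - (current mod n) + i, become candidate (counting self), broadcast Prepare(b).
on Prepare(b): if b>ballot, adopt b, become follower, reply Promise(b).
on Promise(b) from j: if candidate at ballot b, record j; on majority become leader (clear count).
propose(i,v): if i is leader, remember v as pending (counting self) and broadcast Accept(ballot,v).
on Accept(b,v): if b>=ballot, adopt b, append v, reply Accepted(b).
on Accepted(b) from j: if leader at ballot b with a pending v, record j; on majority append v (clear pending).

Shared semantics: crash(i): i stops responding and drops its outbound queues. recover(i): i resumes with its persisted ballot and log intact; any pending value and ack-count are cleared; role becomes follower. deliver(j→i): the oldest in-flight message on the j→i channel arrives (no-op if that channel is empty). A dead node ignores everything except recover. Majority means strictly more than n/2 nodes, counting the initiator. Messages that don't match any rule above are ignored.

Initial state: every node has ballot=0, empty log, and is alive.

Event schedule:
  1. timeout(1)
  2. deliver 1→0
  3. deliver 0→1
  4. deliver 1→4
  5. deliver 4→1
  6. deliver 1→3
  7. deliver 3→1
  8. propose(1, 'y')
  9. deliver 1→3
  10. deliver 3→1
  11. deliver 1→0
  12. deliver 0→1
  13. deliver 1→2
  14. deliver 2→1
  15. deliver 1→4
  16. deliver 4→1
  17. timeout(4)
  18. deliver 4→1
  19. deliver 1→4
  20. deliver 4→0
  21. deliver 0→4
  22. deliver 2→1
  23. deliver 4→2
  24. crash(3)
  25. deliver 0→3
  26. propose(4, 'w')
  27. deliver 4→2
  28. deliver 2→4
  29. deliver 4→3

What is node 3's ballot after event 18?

step 1 timeout(1): 1={cand,b=6,log=-}
step 2 deliver 1→0: 0={foll,b=6,log=-}
step 3 deliver 0→1: —
step 4 deliver 1→4: 4={foll,b=6,log=-}
step 5 deliver 4→1: 1={lead,b=6,log=-}
step 6 deliver 1→3: 3={foll,b=6,log=-}
step 7 deliver 3→1: —
step 8 propose(1,'y'): —
step 9 deliver 1→3: 3={foll,b=6,log=y}
step 10 deliver 3→1: —
step 11 deliver 1→0: 0={foll,b=6,log=y}
step 12 deliver 0→1: 1={lead,b=6,log=y}
step 13 deliver 1→2: 2={foll,b=6,log=-}
step 14 deliver 2→1: —
step 15 deliver 1→4: 4={foll,b=6,log=y}
step 16 deliver 4→1: —
step 17 timeout(4): 4={cand,b=14,log=y}
step 18 deliver 4→1: 1={foll,b=14,log=y}

6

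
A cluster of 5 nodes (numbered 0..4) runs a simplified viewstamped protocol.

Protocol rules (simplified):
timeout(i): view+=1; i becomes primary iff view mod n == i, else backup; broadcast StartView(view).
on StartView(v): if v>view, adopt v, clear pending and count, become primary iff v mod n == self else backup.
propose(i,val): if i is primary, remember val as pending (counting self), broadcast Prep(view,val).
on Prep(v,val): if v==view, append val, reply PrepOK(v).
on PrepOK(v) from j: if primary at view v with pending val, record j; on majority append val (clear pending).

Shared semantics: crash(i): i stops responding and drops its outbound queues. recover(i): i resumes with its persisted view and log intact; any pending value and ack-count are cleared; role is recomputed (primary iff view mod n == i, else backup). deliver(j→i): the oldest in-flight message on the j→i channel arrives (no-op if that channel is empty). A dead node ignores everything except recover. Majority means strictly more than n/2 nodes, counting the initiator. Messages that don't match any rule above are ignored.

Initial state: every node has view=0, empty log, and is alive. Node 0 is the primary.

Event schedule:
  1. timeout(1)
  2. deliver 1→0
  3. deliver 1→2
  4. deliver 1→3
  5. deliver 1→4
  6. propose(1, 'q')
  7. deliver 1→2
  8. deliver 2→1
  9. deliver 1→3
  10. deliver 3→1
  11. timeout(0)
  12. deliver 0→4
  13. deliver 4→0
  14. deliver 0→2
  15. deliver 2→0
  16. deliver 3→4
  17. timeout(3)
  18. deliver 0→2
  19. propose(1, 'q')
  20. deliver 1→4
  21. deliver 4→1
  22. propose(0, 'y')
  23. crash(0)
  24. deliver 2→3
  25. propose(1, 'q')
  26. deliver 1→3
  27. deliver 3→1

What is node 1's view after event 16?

after 1 — timeout(1): n1:prim/v1/[-]
after 2 — deliver 1→0: n0:back/v1/[-]
after 3 — deliver 1→2: n2:back/v1/[-]
after 4 — deliver 1→3: n3:back/v1/[-]
after 5 — deliver 1→4: n4:back/v1/[-]
after 6 — propose(1,'q'): ·
after 7 — deliver 1→2: n2:back/v1/[q]
after 8 — deliver 2→1: ·
after 9 — deliver 1→3: n3:back/v1/[q]
after 10 — deliver 3→1: n1:prim/v1/[q]
after 11 — timeout(0): n0:back/v2/[-]
after 12 — deliver 0→4: n4:back/v2/[-]
after 13 — deliver 4→0: ·
after 14 — deliver 0→2: n2:prim/v2/[q]
after 15 — deliver 2→0: ·
after 16 — deliver 3→4: ·

1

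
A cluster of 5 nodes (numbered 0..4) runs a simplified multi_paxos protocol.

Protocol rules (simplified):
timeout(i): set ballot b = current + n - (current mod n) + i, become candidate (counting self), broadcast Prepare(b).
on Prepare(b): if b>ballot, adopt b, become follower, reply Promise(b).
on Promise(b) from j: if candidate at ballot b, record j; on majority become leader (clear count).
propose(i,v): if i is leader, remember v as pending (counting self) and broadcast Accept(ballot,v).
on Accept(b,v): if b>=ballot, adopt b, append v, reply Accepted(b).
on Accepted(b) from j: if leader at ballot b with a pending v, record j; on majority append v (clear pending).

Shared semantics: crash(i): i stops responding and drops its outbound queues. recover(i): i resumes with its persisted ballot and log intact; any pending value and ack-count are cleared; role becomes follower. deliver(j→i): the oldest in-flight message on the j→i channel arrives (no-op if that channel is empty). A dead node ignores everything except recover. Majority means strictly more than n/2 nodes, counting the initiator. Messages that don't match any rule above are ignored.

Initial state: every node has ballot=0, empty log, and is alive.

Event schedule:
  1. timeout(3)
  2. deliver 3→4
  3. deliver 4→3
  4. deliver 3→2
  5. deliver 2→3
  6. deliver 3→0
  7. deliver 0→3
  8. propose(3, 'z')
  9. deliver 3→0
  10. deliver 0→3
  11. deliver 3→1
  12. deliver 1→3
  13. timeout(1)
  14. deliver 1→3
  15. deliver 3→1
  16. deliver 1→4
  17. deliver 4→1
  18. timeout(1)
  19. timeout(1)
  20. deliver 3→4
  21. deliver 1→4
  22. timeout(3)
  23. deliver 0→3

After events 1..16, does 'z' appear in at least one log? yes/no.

after 1 — timeout(3): n3:cand/b8/[-]
after 2 — deliver 3→4: n4:foll/b8/[-]
after 3 — deliver 4→3: ·
after 4 — deliver 3→2: n2:foll/b8/[-]
after 5 — deliver 2→3: n3:lead/b8/[-]
after 6 — deliver 3→0: n0:foll/b8/[-]
after 7 — deliver 0→3: ·
after 8 — propose(3,'z'): ·
after 9 — deliver 3→0: n0:foll/b8/[z]
after 10 — deliver 0→3: ·
after 11 — deliver 3→1: n1:foll/b8/[-]
after 12 — deliver 1→3: ·
after 13 — timeout(1): n1:cand/b11/[-]
after 14 — deliver 1→3: n3:foll/b11/[-]
after 15 — deliver 3→1: ·
after 16 — deliver 1→4: n4:foll/b11/[-]

yes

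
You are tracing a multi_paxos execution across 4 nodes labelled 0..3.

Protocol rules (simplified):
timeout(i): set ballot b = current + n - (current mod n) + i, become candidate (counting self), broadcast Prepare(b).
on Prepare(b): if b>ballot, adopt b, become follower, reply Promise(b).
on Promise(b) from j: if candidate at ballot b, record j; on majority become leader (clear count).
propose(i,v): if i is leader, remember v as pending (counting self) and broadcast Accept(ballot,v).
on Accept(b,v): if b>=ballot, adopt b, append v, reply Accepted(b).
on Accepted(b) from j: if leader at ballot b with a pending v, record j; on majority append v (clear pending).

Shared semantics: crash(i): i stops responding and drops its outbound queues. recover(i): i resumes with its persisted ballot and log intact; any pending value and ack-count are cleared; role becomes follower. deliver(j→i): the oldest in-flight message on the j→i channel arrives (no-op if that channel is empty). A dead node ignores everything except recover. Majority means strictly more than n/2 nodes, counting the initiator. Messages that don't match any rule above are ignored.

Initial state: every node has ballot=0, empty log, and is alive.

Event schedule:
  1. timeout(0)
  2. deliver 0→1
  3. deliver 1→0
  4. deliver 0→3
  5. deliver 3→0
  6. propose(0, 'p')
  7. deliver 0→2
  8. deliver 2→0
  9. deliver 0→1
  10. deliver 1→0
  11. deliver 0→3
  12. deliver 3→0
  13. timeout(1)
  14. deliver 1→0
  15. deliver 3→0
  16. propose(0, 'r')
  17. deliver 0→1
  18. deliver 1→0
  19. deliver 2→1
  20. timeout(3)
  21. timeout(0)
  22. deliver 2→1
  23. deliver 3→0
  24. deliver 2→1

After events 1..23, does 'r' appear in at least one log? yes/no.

no

[1] timeout(0) → N0(cand b4 [-])
[2] deliver 0→1 → N1(foll b4 [-])
[3] deliver 1→0 → ∅
[4] deliver 0→3 → N3(foll b4 [-])
[5] deliver 3→0 → N0(lead b4 [-])
[6] propose(0,'p') → ∅
[7] deliver 0→2 → N2(foll b4 [-])
[8] deliver 2→0 → ∅
[9] deliver 0→1 → N1(foll b4 [p])
[10] deliver 1→0 → ∅
[11] deliver 0→3 → N3(foll b4 [p])
[12] deliver 3→0 → N0(lead b4 [p])
[13] timeout(1) → N1(cand b9 [p])
[14] deliver 1→0 → N0(foll b9 [p])
[15] deliver 3→0 → ∅
[16] propose(0,'r') → ∅
[17] deliver 0→1 → ∅
[18] deliver 1→0 → ∅
[19] deliver 2→1 → ∅
[20] timeout(3) → N3(cand b11 [p])
[21] timeout(0) → N0(cand b12 [p])
[22] deliver 2→1 → ∅
[23] deliver 3→0 → ∅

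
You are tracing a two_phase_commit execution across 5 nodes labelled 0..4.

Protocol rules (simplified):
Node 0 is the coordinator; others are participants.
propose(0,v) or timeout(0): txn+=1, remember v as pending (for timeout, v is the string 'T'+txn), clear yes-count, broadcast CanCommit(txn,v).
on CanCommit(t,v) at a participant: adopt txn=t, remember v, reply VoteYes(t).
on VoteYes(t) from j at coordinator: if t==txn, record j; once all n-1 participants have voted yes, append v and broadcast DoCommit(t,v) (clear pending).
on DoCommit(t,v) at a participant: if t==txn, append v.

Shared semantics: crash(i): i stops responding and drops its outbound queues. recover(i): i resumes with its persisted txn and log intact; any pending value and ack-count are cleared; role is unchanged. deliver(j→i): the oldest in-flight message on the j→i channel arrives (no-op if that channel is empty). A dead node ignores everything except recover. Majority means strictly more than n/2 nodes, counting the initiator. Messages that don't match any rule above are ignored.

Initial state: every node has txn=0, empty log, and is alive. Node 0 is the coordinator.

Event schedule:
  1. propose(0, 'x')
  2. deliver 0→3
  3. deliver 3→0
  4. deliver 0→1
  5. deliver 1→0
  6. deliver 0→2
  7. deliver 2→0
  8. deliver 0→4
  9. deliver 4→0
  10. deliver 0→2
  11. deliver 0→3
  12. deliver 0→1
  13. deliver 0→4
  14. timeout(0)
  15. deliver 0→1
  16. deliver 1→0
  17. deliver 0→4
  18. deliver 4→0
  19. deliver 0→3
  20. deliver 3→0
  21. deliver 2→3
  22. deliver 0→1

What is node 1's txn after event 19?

e1 propose(0,'x'): 0[coor,t=1,-]
e2 deliver 0→3: 3[part,t=1,-]
e3 deliver 3→0: ·
e4 deliver 0→1: 1[part,t=1,-]
e5 deliver 1→0: ·
e6 deliver 0→2: 2[part,t=1,-]
e7 deliver 2→0: ·
e8 deliver 0→4: 4[part,t=1,-]
e9 deliver 4→0: 0[coor,t=1,x]
e10 deliver 0→2: 2[part,t=1,x]
e11 deliver 0→3: 3[part,t=1,x]
e12 deliver 0→1: 1[part,t=1,x]
e13 deliver 0→4: 4[part,t=1,x]
e14 timeout(0): 0[coor,t=2,x]
e15 deliver 0→1: 1[part,t=2,x]
e16 deliver 1→0: ·
e17 deliver 0→4: 4[part,t=2,x]
e18 deliver 4→0: ·
e19 deliver 0→3: 3[part,t=2,x]

2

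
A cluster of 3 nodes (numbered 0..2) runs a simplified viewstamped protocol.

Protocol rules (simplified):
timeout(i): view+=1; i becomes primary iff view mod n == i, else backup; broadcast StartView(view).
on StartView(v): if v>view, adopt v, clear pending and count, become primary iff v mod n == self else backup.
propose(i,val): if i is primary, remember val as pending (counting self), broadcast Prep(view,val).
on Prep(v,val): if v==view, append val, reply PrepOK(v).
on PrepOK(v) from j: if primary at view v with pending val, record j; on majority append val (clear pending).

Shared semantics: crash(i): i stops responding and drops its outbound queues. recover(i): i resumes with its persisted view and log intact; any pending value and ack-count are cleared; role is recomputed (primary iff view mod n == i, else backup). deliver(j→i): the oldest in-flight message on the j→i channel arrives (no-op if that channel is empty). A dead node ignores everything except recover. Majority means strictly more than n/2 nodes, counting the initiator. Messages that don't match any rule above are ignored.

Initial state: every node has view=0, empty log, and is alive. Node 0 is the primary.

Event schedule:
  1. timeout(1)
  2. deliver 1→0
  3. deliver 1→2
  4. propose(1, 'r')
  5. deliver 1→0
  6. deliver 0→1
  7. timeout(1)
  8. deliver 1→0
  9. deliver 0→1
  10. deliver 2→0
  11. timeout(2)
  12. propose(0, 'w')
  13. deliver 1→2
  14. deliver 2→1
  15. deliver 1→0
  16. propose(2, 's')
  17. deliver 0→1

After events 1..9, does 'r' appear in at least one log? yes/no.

step 1 timeout(1): 1={prim,v=1,log=-}
step 2 deliver 1→0: 0={back,v=1,log=-}
step 3 deliver 1→2: 2={back,v=1,log=-}
step 4 propose(1,'r'): —
step 5 deliver 1→0: 0={back,v=1,log=r}
step 6 deliver 0→1: 1={prim,v=1,log=r}
step 7 timeout(1): 1={back,v=2,log=r}
step 8 deliver 1→0: 0={back,v=2,log=r}
step 9 deliver 0→1: —

yes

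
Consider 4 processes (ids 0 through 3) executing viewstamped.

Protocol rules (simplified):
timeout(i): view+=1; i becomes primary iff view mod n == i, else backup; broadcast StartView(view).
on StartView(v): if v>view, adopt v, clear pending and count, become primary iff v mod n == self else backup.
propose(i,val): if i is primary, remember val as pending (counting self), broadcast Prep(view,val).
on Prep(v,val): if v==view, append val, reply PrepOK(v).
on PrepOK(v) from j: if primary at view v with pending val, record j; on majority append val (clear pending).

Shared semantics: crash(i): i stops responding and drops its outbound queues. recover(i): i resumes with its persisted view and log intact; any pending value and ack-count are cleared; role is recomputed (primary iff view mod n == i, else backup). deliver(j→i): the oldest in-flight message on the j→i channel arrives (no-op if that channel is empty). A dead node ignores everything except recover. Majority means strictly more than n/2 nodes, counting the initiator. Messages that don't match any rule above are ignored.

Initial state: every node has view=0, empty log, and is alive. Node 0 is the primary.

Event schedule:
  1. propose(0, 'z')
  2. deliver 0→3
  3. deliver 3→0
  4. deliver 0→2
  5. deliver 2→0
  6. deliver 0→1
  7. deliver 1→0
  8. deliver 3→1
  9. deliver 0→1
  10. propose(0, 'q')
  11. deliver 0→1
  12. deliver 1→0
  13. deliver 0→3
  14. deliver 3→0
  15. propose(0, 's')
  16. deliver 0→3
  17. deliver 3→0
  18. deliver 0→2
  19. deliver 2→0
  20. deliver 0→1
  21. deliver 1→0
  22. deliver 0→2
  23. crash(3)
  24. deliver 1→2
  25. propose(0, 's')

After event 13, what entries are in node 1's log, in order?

[1] propose(0,'z') → ∅
[2] deliver 0→3 → N3(back v0 [z])
[3] deliver 3→0 → ∅
[4] deliver 0→2 → N2(back v0 [z])
[5] deliver 2→0 → N0(prim v0 [z])
[6] deliver 0→1 → N1(back v0 [z])
[7] deliver 1→0 → ∅
[8] deliver 3→1 → ∅
[9] deliver 0→1 → ∅
[10] propose(0,'q') → ∅
[11] deliver 0→1 → N1(back v0 [z,q])
[12] deliver 1→0 → ∅
[13] deliver 0→3 → N3(back v0 [z,q])

z,q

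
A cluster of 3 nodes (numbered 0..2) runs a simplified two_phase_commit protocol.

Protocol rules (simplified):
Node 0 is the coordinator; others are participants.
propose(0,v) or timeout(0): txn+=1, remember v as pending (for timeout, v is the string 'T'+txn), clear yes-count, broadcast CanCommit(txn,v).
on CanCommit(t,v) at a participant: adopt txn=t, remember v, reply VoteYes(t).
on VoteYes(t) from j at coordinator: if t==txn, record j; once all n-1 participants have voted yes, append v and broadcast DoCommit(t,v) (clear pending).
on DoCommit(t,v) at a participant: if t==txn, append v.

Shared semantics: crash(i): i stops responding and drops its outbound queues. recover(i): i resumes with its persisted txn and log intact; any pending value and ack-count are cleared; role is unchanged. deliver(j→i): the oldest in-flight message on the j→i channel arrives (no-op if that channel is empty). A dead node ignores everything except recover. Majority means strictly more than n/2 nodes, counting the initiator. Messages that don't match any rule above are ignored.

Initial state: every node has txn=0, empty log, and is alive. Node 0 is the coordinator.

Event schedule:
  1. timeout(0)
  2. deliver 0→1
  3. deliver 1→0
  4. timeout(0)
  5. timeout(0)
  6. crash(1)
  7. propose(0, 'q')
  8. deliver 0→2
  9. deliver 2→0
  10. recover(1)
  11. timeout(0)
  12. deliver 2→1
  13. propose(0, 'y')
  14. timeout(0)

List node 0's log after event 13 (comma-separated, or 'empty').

step 1 timeout(0): 0={coor,t=1,log=-}
step 2 deliver 0→1: 1={part,t=1,log=-}
step 3 deliver 1→0: —
step 4 timeout(0): 0={coor,t=2,log=-}
step 5 timeout(0): 0={coor,t=3,log=-}
step 6 crash(1): 1={✗part,t=1,log=-}
step 7 propose(0,'q'): 0={coor,t=4,log=-}
step 8 deliver 0→2: 2={part,t=1,log=-}
step 9 deliver 2→0: —
step 10 recover(1): 1={part,t=1,log=-}
step 11 timeout(0): 0={coor,t=5,log=-}
step 12 deliver 2→1: —
step 13 propose(0,'y'): 0={coor,t=6,log=-}

empty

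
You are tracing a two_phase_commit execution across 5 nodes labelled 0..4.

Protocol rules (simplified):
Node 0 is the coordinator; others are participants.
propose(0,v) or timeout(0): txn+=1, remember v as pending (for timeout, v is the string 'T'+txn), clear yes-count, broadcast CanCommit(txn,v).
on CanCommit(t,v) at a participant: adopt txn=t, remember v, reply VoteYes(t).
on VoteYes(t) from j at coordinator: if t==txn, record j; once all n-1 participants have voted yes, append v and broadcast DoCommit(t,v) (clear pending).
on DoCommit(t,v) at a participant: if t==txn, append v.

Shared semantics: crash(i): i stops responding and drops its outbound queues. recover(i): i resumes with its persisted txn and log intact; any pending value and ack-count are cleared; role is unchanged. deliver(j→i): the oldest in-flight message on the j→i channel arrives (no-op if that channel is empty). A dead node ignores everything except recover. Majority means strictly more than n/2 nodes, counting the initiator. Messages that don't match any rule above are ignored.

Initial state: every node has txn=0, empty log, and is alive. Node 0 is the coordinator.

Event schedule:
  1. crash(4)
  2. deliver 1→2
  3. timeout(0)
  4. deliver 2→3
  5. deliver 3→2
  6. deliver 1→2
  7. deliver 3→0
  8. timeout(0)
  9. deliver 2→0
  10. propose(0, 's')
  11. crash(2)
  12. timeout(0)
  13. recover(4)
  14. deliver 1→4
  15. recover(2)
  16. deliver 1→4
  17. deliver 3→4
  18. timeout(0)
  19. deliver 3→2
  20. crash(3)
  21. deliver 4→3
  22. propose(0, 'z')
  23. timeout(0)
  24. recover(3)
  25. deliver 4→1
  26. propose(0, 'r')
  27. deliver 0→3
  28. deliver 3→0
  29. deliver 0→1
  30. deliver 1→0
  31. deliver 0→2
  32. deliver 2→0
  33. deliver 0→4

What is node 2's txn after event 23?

0

[1] crash(4) → N4(✗part t0 [-])
[2] deliver 1→2 → ∅
[3] timeout(0) → N0(coor t1 [-])
[4] deliver 2→3 → ∅
[5] deliver 3→2 → ∅
[6] deliver 1→2 → ∅
[7] deliver 3→0 → ∅
[8] timeout(0) → N0(coor t2 [-])
[9] deliver 2→0 → ∅
[10] propose(0,'s') → N0(coor t3 [-])
[11] crash(2) → N2(✗part t0 [-])
[12] timeout(0) → N0(coor t4 [-])
[13] recover(4) → N4(part t0 [-])
[14] deliver 1→4 → ∅
[15] recover(2) → N2(part t0 [-])
[16] deliver 1→4 → ∅
[17] deliver 3→4 → ∅
[18] timeout(0) → N0(coor t5 [-])
[19] deliver 3→2 → ∅
[20] crash(3) → N3(✗part t0 [-])
[21] deliver 4→3 → ∅
[22] propose(0,'z') → N0(coor t6 [-])
[23] timeout(0) → N0(coor t7 [-])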